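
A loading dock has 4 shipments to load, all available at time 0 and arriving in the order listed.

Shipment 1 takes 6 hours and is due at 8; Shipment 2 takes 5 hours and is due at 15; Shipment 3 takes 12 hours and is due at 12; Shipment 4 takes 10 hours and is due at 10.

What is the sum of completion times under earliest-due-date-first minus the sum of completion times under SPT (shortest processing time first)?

13

EDD (increasing due date): Shipment 1 Shipment 4 Shipment 3 Shipment 2.
Shipment 1: 0→6
Shipment 4: 6→16
Shipment 3: 16→28
Shipment 2: 28→33
Sum = 6+16+28+33 = 83.
SPT (increasing processing time): Shipment 2 Shipment 1 Shipment 4 Shipment 3.
Shipment 2: 0→5
Shipment 1: 5→11
Shipment 4: 11→21
Shipment 3: 21→33
Sum = 5+11+21+33 = 70.
Difference = 83 − 70 = 13.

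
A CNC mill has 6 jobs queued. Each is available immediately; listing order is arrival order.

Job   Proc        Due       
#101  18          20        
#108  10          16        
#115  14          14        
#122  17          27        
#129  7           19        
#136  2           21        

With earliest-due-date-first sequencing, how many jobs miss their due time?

EDD (increasing due date): #115 #108 #129 #101 #136 #122.
#115: 0→14, due 14, tardiness 0
#108: 14→24, due 16, tardiness 8
#129: 24→31, due 19, tardiness 12
#101: 31→49, due 20, tardiness 29
#136: 49→51, due 21, tardiness 30
#122: 51→68, due 27, tardiness 41
Late jobs: 5.

5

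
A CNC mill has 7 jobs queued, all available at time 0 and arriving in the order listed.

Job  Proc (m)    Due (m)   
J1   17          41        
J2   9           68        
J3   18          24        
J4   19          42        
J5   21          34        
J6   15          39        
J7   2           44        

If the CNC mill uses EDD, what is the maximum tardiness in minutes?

EDD (increasing due date): J3 J5 J6 J1 J4 J7 J2.
J3: 0→18, due 24, tardiness 0
J5: 18→39, due 34, tardiness 5
J6: 39→54, due 39, tardiness 15
J1: 54→71, due 41, tardiness 30
J4: 71→90, due 42, tardiness 48
J7: 90→92, due 44, tardiness 48
J2: 92→101, due 68, tardiness 33
Maximum = 48.

48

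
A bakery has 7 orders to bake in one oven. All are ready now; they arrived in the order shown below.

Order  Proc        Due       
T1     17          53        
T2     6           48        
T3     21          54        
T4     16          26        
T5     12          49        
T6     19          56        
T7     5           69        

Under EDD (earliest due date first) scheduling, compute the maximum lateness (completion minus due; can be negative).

35

EDD (increasing due date): T4 T2 T5 T1 T3 T6 T7.
T4: 0→16, due 26, lateness -10
T2: 16→22, due 48, lateness -26
T5: 22→34, due 49, lateness -15
T1: 34→51, due 53, lateness -2
T3: 51→72, due 54, lateness 18
T6: 72→91, due 56, lateness 35
T7: 91→96, due 69, lateness 27
Maximum = 35.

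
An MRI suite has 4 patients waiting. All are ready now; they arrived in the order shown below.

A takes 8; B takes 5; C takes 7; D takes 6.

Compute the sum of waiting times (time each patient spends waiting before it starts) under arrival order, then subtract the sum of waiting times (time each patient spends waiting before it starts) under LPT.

-3

FIFO (arrival order): A B C D.
A: waits 0, runs 0→8
B: waits 8, runs 8→13
C: waits 13, runs 13→20
D: waits 20, runs 20→26
Sum = 0+8+13+20 = 41.
LPT (decreasing processing time): A C D B.
A: waits 0, runs 0→8
C: waits 8, runs 8→15
D: waits 15, runs 15→21
B: waits 21, runs 21→26
Sum = 0+8+15+21 = 44.
Difference = 41 − 44 = -3.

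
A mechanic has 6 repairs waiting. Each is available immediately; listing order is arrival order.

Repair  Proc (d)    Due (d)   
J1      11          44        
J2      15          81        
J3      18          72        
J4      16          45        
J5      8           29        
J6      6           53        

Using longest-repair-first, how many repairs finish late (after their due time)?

3

LPT (decreasing processing time): J3 J4 J2 J1 J5 J6.
J3: 0→18, due 72, tardiness 0
J4: 18→34, due 45, tardiness 0
J2: 34→49, due 81, tardiness 0
J1: 49→60, due 44, tardiness 16
J5: 60→68, due 29, tardiness 39
J6: 68→74, due 53, tardiness 21
Late repairs: 3.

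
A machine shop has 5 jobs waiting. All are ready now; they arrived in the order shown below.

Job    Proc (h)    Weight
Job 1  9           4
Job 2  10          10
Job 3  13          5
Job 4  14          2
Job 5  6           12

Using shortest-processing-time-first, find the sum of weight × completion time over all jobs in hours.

SPT (increasing processing time): Job 5 Job 1 Job 2 Job 3 Job 4.
Job 5: finishes 6, weight 12, w·C = 72
Job 1: finishes 15, weight 4, w·C = 60
Job 2: finishes 25, weight 10, w·C = 250
Job 3: finishes 38, weight 5, w·C = 190
Job 4: finishes 52, weight 2, w·C = 104
Sum = 72+60+250+190+104 = 676.

676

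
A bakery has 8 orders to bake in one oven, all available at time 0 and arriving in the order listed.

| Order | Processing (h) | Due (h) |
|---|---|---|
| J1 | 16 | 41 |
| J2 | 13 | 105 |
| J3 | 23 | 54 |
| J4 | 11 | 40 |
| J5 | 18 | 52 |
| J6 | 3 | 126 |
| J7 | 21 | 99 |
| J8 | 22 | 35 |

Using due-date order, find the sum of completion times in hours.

623

EDD (increasing due date): J8 J4 J1 J5 J3 J7 J2 J6.
J8: 0→22
J4: 22→33
J1: 33→49
J5: 49→67
J3: 67→90
J7: 90→111
J2: 111→124
J6: 124→127
Sum = 22+33+49+67+90+111+124+127 = 623.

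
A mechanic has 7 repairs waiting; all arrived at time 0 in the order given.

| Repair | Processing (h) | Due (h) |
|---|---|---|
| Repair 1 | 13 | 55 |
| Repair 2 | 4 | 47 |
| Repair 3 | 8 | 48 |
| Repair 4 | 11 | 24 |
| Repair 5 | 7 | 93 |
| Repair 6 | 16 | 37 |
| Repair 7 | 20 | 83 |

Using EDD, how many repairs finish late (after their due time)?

EDD (increasing due date): Repair 4 Repair 6 Repair 2 Repair 3 Repair 1 Repair 7 Repair 5.
Repair 4: 0→11, due 24, tardiness 0
Repair 6: 11→27, due 37, tardiness 0
Repair 2: 27→31, due 47, tardiness 0
Repair 3: 31→39, due 48, tardiness 0
Repair 1: 39→52, due 55, tardiness 0
Repair 7: 52→72, due 83, tardiness 0
Repair 5: 72→79, due 93, tardiness 0
Late repairs: 0.

0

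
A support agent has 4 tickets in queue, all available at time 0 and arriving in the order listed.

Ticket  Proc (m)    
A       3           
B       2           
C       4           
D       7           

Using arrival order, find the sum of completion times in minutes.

FIFO (arrival order): A B C D.
A: 0→3
B: 3→5
C: 5→9
D: 9→16
Sum = 3+5+9+16 = 33.

33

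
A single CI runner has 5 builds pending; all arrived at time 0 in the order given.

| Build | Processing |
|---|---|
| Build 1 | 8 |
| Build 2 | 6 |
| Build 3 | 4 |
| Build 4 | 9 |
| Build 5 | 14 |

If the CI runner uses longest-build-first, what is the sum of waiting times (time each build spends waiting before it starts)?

105

LPT (decreasing processing time): Build 5 Build 4 Build 1 Build 2 Build 3.
Build 5: waits 0, runs 0→14
Build 4: waits 14, runs 14→23
Build 1: waits 23, runs 23→31
Build 2: waits 31, runs 31→37
Build 3: waits 37, runs 37→41
Sum = 0+14+23+31+37 = 105.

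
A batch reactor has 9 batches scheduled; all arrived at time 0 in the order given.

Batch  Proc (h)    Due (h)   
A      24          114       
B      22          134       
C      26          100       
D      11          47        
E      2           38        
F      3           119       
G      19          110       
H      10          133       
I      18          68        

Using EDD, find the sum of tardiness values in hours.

EDD (increasing due date): E D I C G A F H B.
E: 0→2, due 38, tardiness 0
D: 2→13, due 47, tardiness 0
I: 13→31, due 68, tardiness 0
C: 31→57, due 100, tardiness 0
G: 57→76, due 110, tardiness 0
A: 76→100, due 114, tardiness 0
F: 100→103, due 119, tardiness 0
H: 103→113, due 133, tardiness 0
B: 113→135, due 134, tardiness 1
Sum = 0+0+0+0+0+0+0+0+1 = 1.

1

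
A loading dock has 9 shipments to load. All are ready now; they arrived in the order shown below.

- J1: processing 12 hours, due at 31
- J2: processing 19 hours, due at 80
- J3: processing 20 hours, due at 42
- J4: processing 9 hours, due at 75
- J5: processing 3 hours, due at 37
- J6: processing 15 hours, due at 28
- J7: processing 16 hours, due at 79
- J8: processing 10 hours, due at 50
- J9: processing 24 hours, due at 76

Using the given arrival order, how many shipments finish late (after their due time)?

FIFO (arrival order): J1 J2 J3 J4 J5 J6 J7 J8 J9.
J1: 0→12, due 31, tardiness 0
J2: 12→31, due 80, tardiness 0
J3: 31→51, due 42, tardiness 9
J4: 51→60, due 75, tardiness 0
J5: 60→63, due 37, tardiness 26
J6: 63→78, due 28, tardiness 50
J7: 78→94, due 79, tardiness 15
J8: 94→104, due 50, tardiness 54
J9: 104→128, due 76, tardiness 52
Late shipments: 6.

6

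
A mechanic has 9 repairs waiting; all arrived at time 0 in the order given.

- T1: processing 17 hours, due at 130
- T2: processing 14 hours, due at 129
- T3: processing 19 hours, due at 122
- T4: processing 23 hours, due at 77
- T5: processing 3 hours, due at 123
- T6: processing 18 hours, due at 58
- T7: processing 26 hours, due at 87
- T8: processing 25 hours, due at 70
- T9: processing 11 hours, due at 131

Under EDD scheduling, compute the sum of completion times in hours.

EDD (increasing due date): T6 T8 T4 T7 T3 T5 T2 T1 T9.
T6: 0→18
T8: 18→43
T4: 43→66
T7: 66→92
T3: 92→111
T5: 111→114
T2: 114→128
T1: 128→145
T9: 145→156
Sum = 18+43+66+92+111+114+128+145+156 = 873.

873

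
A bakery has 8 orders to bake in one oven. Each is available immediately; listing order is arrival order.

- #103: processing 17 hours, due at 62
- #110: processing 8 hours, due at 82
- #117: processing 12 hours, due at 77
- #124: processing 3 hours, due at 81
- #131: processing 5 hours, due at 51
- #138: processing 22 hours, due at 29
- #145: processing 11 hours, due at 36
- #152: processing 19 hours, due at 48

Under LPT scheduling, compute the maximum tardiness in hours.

45

LPT (decreasing processing time): #138 #152 #103 #117 #145 #110 #131 #124.
#138: 0→22, due 29, tardiness 0
#152: 22→41, due 48, tardiness 0
#103: 41→58, due 62, tardiness 0
#117: 58→70, due 77, tardiness 0
#145: 70→81, due 36, tardiness 45
#110: 81→89, due 82, tardiness 7
#131: 89→94, due 51, tardiness 43
#124: 94→97, due 81, tardiness 16
Maximum = 45.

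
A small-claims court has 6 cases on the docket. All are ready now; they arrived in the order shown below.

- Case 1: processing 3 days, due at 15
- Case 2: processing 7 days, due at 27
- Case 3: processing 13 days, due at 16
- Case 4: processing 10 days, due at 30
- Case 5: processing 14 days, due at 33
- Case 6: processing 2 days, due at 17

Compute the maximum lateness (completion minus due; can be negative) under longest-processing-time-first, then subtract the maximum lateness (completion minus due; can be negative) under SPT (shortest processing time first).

LPT (decreasing processing time): Case 5 Case 3 Case 4 Case 2 Case 1 Case 6.
Case 5: 0→14, due 33, lateness -19
Case 3: 14→27, due 16, lateness 11
Case 4: 27→37, due 30, lateness 7
Case 2: 37→44, due 27, lateness 17
Case 1: 44→47, due 15, lateness 32
Case 6: 47→49, due 17, lateness 32
Maximum = 32.
SPT (increasing processing time): Case 6 Case 1 Case 2 Case 4 Case 3 Case 5.
Case 6: 0→2, due 17, lateness -15
Case 1: 2→5, due 15, lateness -10
Case 2: 5→12, due 27, lateness -15
Case 4: 12→22, due 30, lateness -8
Case 3: 22→35, due 16, lateness 19
Case 5: 35→49, due 33, lateness 16
Maximum = 19.
Difference = 32 − 19 = 13.

13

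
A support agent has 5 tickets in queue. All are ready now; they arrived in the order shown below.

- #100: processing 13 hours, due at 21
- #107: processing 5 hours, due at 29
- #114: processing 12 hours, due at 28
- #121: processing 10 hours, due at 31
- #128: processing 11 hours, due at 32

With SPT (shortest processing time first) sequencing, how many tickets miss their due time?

SPT (increasing processing time): #107 #121 #128 #114 #100.
#107: 0→5, due 29, tardiness 0
#121: 5→15, due 31, tardiness 0
#128: 15→26, due 32, tardiness 0
#114: 26→38, due 28, tardiness 10
#100: 38→51, due 21, tardiness 30
Late tickets: 2.

2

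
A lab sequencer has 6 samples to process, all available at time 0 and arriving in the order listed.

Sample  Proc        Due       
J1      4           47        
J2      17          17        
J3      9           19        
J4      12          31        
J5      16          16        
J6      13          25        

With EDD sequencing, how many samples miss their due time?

EDD (increasing due date): J5 J2 J3 J6 J4 J1.
J5: 0→16, due 16, tardiness 0
J2: 16→33, due 17, tardiness 16
J3: 33→42, due 19, tardiness 23
J6: 42→55, due 25, tardiness 30
J4: 55→67, due 31, tardiness 36
J1: 67→71, due 47, tardiness 24
Late samples: 5.

5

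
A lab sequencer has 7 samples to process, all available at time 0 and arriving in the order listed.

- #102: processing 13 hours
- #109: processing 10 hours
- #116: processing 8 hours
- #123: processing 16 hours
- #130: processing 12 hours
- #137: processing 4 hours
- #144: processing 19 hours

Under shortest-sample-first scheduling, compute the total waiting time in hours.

SPT (increasing processing time): #137 #116 #109 #130 #102 #123 #144.
#137: waits 0, runs 0→4
#116: waits 4, runs 4→12
#109: waits 12, runs 12→22
#130: waits 22, runs 22→34
#102: waits 34, runs 34→47
#123: waits 47, runs 47→63
#144: waits 63, runs 63→82
Sum = 0+4+12+22+34+47+63 = 182.

182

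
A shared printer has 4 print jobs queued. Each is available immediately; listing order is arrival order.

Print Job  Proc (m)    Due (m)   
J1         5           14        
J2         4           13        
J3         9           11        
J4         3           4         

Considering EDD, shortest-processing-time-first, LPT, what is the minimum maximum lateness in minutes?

EDD (increasing due date): J4 J3 J2 J1.
J4: 0→3, due 4, lateness -1
J3: 3→12, due 11, lateness 1
J2: 12→16, due 13, lateness 3
J1: 16→21, due 14, lateness 7
Maximum = 7.
SPT (increasing processing time): J4 J2 J1 J3.
J4: 0→3, due 4, lateness -1
J2: 3→7, due 13, lateness -6
J1: 7→12, due 14, lateness -2
J3: 12→21, due 11, lateness 10
Maximum = 10.
LPT (decreasing processing time): J3 J1 J2 J4.
J3: 0→9, due 11, lateness -2
J1: 9→14, due 14, lateness 0
J2: 14→18, due 13, lateness 5
J4: 18→21, due 4, lateness 17
Maximum = 17.
EDD 7, SPT 10, LPT 17 → minimum 7.

7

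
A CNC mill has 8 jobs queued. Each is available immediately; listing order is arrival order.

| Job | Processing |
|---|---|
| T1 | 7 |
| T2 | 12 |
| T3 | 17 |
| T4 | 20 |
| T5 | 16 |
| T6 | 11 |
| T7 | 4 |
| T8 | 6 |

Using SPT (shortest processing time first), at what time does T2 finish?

SPT (increasing processing time): T7 T8 T1 T6 T2 T5 T3 T4.
T7: 0→4
T8: 4→10
T1: 10→17
T6: 17→28
T2: 28→40

40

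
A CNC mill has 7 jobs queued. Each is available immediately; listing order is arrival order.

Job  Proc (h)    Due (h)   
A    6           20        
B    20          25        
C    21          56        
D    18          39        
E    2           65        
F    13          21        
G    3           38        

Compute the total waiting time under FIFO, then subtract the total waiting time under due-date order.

44

FIFO (arrival order): A B C D E F G.
A: waits 0, runs 0→6
B: waits 6, runs 6→26
C: waits 26, runs 26→47
D: waits 47, runs 47→65
E: waits 65, runs 65→67
F: waits 67, runs 67→80
G: waits 80, runs 80→83
Sum = 0+6+26+47+65+67+80 = 291.
EDD (increasing due date): A F B G D C E.
A: waits 0, runs 0→6
F: waits 6, runs 6→19
B: waits 19, runs 19→39
G: waits 39, runs 39→42
D: waits 42, runs 42→60
C: waits 60, runs 60→81
E: waits 81, runs 81→83
Sum = 0+6+19+39+42+60+81 = 247.
Difference = 291 − 247 = 44.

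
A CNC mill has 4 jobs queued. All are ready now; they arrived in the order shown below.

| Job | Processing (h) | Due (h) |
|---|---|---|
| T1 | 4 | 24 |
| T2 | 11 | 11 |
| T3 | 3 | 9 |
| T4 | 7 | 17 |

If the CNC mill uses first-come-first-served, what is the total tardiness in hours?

FIFO (arrival order): T1 T2 T3 T4.
T1: 0→4, due 24, tardiness 0
T2: 4→15, due 11, tardiness 4
T3: 15→18, due 9, tardiness 9
T4: 18→25, due 17, tardiness 8
Sum = 0+4+9+8 = 21.

21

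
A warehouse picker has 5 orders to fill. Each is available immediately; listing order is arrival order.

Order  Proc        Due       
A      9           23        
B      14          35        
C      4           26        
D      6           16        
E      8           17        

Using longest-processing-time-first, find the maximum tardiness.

LPT (decreasing processing time): B A E D C.
B: 0→14, due 35, tardiness 0
A: 14→23, due 23, tardiness 0
E: 23→31, due 17, tardiness 14
D: 31→37, due 16, tardiness 21
C: 37→41, due 26, tardiness 15
Maximum = 21.

21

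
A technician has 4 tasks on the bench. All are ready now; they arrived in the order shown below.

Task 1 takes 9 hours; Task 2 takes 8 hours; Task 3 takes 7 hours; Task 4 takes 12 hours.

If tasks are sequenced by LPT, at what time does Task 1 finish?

21

LPT (decreasing processing time): Task 4 Task 1 Task 2 Task 3.
Task 4: 0→12
Task 1: 12→21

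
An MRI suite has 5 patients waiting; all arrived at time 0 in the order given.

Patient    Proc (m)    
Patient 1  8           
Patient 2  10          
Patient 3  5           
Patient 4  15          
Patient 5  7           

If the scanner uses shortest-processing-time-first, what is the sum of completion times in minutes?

SPT (increasing processing time): Patient 3 Patient 5 Patient 1 Patient 2 Patient 4.
Patient 3: 0→5
Patient 5: 5→12
Patient 1: 12→20
Patient 2: 20→30
Patient 4: 30→45
Sum = 5+12+20+30+45 = 112.

112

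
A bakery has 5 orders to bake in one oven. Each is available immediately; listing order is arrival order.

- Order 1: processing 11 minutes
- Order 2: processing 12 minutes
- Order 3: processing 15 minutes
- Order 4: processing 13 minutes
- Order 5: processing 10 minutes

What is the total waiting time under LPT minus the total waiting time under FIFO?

LPT (decreasing processing time): Order 3 Order 4 Order 2 Order 1 Order 5.
Order 3: waits 0, runs 0→15
Order 4: waits 15, runs 15→28
Order 2: waits 28, runs 28→40
Order 1: waits 40, runs 40→51
Order 5: waits 51, runs 51→61
Sum = 0+15+28+40+51 = 134.
FIFO (arrival order): Order 1 Order 2 Order 3 Order 4 Order 5.
Order 1: waits 0, runs 0→11
Order 2: waits 11, runs 11→23
Order 3: waits 23, runs 23→38
Order 4: waits 38, runs 38→51
Order 5: waits 51, runs 51→61
Sum = 0+11+23+38+51 = 123.
Difference = 134 − 123 = 11.

11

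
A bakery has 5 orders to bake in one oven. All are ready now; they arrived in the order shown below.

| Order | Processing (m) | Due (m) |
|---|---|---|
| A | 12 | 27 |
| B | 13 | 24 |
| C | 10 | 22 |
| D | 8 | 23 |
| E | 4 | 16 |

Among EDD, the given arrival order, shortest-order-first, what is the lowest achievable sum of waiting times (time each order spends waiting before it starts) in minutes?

EDD (increasing due date): E C D B A.
E: waits 0, runs 0→4
C: waits 4, runs 4→14
D: waits 14, runs 14→22
B: waits 22, runs 22→35
A: waits 35, runs 35→47
Sum = 0+4+14+22+35 = 75.
FIFO (arrival order): A B C D E.
A: waits 0, runs 0→12
B: waits 12, runs 12→25
C: waits 25, runs 25→35
D: waits 35, runs 35→43
E: waits 43, runs 43→47
Sum = 0+12+25+35+43 = 115.
SPT (increasing processing time): E D C A B.
E: waits 0, runs 0→4
D: waits 4, runs 4→12
C: waits 12, runs 12→22
A: waits 22, runs 22→34
B: waits 34, runs 34→47
Sum = 0+4+12+22+34 = 72.
EDD 75, FIFO 115, SPT 72 → minimum 72.

72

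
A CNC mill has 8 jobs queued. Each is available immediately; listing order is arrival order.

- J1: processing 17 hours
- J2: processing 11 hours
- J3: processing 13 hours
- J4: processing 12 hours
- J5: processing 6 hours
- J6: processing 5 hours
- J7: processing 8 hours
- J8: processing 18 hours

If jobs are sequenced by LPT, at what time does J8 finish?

18

LPT (decreasing processing time): J8 J1 J3 J4 J2 J7 J5 J6.
J8: 0→18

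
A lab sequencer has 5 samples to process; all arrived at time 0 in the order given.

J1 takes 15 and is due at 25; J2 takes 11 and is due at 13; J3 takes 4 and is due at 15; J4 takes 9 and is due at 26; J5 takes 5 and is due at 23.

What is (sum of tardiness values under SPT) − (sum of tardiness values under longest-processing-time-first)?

-33

SPT (increasing processing time): J3 J5 J4 J2 J1.
J3: 0→4, due 15, tardiness 0
J5: 4→9, due 23, tardiness 0
J4: 9→18, due 26, tardiness 0
J2: 18→29, due 13, tardiness 16
J1: 29→44, due 25, tardiness 19
Sum = 0+0+0+16+19 = 35.
LPT (decreasing processing time): J1 J2 J4 J5 J3.
J1: 0→15, due 25, tardiness 0
J2: 15→26, due 13, tardiness 13
J4: 26→35, due 26, tardiness 9
J5: 35→40, due 23, tardiness 17
J3: 40→44, due 15, tardiness 29
Sum = 0+13+9+17+29 = 68.
Difference = 35 − 68 = -33.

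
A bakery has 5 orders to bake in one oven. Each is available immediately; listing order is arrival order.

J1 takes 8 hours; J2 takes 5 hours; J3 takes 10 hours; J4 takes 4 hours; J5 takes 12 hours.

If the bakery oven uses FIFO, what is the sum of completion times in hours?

FIFO (arrival order): J1 J2 J3 J4 J5.
J1: 0→8
J2: 8→13
J3: 13→23
J4: 23→27
J5: 27→39
Sum = 8+13+23+27+39 = 110.

110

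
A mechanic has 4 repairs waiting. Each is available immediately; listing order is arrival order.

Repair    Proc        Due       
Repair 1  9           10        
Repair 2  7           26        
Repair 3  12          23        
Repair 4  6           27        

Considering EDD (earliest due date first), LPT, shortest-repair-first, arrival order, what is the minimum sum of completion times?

EDD (increasing due date): Repair 1 Repair 3 Repair 2 Repair 4.
Repair 1: 0→9
Repair 3: 9→21
Repair 2: 21→28
Repair 4: 28→34
Sum = 9+21+28+34 = 92.
LPT (decreasing processing time): Repair 3 Repair 1 Repair 2 Repair 4.
Repair 3: 0→12
Repair 1: 12→21
Repair 2: 21→28
Repair 4: 28→34
Sum = 12+21+28+34 = 95.
SPT (increasing processing time): Repair 4 Repair 2 Repair 1 Repair 3.
Repair 4: 0→6
Repair 2: 6→13
Repair 1: 13→22
Repair 3: 22→34
Sum = 6+13+22+34 = 75.
FIFO (arrival order): Repair 1 Repair 2 Repair 3 Repair 4.
Repair 1: 0→9
Repair 2: 9→16
Repair 3: 16→28
Repair 4: 28→34
Sum = 9+16+28+34 = 87.
EDD 92, LPT 95, SPT 75, FIFO 87 → minimum 75.

75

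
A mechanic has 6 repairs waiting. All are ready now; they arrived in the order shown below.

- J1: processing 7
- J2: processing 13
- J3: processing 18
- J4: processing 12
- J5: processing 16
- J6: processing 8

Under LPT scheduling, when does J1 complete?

74

LPT (decreasing processing time): J3 J5 J2 J4 J6 J1.
J3: 0→18
J5: 18→34
J2: 34→47
J4: 47→59
J6: 59→67
J1: 67→74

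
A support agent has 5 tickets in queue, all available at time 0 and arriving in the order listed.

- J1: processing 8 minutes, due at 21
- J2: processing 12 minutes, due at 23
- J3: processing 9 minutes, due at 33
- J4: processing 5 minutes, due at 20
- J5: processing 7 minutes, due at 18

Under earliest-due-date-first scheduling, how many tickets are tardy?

EDD (increasing due date): J5 J4 J1 J2 J3.
J5: 0→7, due 18, tardiness 0
J4: 7→12, due 20, tardiness 0
J1: 12→20, due 21, tardiness 0
J2: 20→32, due 23, tardiness 9
J3: 32→41, due 33, tardiness 8
Late tickets: 2.

2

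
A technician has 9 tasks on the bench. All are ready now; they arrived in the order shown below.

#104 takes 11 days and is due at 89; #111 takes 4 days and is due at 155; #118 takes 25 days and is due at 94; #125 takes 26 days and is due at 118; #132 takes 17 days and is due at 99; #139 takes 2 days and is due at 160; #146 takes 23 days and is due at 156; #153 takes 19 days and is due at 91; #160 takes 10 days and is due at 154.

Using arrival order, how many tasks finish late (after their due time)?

FIFO (arrival order): #104 #111 #118 #125 #132 #139 #146 #153 #160.
#104: 0→11, due 89, tardiness 0
#111: 11→15, due 155, tardiness 0
#118: 15→40, due 94, tardiness 0
#125: 40→66, due 118, tardiness 0
#132: 66→83, due 99, tardiness 0
#139: 83→85, due 160, tardiness 0
#146: 85→108, due 156, tardiness 0
#153: 108→127, due 91, tardiness 36
#160: 127→137, due 154, tardiness 0
Late tasks: 1.

1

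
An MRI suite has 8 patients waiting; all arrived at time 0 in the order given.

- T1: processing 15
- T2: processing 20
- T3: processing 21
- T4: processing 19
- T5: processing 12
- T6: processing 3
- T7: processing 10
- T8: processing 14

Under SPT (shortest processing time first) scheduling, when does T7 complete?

13

SPT (increasing processing time): T6 T7 T5 T8 T1 T4 T2 T3.
T6: 0→3
T7: 3→13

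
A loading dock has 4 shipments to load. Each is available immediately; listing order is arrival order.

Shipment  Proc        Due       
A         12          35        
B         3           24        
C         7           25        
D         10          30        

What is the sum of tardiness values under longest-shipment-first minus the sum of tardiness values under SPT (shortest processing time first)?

12

LPT (decreasing processing time): A D C B.
A: 0→12, due 35, tardiness 0
D: 12→22, due 30, tardiness 0
C: 22→29, due 25, tardiness 4
B: 29→32, due 24, tardiness 8
Sum = 0+0+4+8 = 12.
SPT (increasing processing time): B C D A.
B: 0→3, due 24, tardiness 0
C: 3→10, due 25, tardiness 0
D: 10→20, due 30, tardiness 0
A: 20→32, due 35, tardiness 0
Sum = 0+0+0+0 = 0.
Difference = 12 − 0 = 12.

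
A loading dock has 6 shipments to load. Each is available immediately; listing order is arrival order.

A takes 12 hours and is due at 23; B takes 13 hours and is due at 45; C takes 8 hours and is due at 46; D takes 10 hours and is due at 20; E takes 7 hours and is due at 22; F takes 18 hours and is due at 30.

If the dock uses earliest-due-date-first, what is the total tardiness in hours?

60

EDD (increasing due date): D E A F B C.
D: 0→10, due 20, tardiness 0
E: 10→17, due 22, tardiness 0
A: 17→29, due 23, tardiness 6
F: 29→47, due 30, tardiness 17
B: 47→60, due 45, tardiness 15
C: 60→68, due 46, tardiness 22
Sum = 0+0+6+17+15+22 = 60.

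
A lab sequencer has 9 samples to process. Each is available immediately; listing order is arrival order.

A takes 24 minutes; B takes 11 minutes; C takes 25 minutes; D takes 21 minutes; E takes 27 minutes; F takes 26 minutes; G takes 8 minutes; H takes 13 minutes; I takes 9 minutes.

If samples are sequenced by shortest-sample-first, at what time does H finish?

41

SPT (increasing processing time): G I B H D A C F E.
G: 0→8
I: 8→17
B: 17→28
H: 28→41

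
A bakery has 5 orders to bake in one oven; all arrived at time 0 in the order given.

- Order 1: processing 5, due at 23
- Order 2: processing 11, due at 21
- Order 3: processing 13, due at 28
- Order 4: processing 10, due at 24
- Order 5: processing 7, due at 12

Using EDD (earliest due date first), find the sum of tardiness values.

EDD (increasing due date): Order 5 Order 2 Order 1 Order 4 Order 3.
Order 5: 0→7, due 12, tardiness 0
Order 2: 7→18, due 21, tardiness 0
Order 1: 18→23, due 23, tardiness 0
Order 4: 23→33, due 24, tardiness 9
Order 3: 33→46, due 28, tardiness 18
Sum = 0+0+0+9+18 = 27.

27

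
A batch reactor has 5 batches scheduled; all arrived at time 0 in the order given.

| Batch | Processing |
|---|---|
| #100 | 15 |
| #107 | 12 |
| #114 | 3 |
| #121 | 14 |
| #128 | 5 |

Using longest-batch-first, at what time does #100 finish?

15

LPT (decreasing processing time): #100 #121 #107 #128 #114.
#100: 0→15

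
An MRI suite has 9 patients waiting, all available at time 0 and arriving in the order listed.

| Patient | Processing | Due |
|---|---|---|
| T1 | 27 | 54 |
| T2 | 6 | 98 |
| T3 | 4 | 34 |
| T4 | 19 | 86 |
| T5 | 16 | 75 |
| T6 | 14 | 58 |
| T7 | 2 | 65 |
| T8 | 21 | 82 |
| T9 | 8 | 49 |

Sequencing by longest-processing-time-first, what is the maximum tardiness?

LPT (decreasing processing time): T1 T8 T4 T5 T6 T9 T2 T3 T7.
T1: 0→27, due 54, tardiness 0
T8: 27→48, due 82, tardiness 0
T4: 48→67, due 86, tardiness 0
T5: 67→83, due 75, tardiness 8
T6: 83→97, due 58, tardiness 39
T9: 97→105, due 49, tardiness 56
T2: 105→111, due 98, tardiness 13
T3: 111→115, due 34, tardiness 81
T7: 115→117, due 65, tardiness 52
Maximum = 81.

81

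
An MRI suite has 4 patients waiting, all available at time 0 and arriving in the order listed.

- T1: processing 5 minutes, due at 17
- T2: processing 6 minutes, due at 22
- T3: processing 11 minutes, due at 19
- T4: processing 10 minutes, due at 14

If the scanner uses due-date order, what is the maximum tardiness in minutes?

10

EDD (increasing due date): T4 T1 T3 T2.
T4: 0→10, due 14, tardiness 0
T1: 10→15, due 17, tardiness 0
T3: 15→26, due 19, tardiness 7
T2: 26→32, due 22, tardiness 10
Maximum = 10.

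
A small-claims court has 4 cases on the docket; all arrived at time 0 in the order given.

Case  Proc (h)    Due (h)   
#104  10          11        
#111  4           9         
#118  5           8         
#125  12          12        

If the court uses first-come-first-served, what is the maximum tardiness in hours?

19

FIFO (arrival order): #104 #111 #118 #125.
#104: 0→10, due 11, tardiness 0
#111: 10→14, due 9, tardiness 5
#118: 14→19, due 8, tardiness 11
#125: 19→31, due 12, tardiness 19
Maximum = 19.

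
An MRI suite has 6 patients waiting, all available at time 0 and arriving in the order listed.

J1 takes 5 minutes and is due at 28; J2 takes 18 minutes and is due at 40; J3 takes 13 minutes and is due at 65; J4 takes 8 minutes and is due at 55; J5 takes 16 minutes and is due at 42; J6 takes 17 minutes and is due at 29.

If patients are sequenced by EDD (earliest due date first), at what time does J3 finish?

77

EDD (increasing due date): J1 J6 J2 J5 J4 J3.
J1: 0→5
J6: 5→22
J2: 22→40
J5: 40→56
J4: 56→64
J3: 64→77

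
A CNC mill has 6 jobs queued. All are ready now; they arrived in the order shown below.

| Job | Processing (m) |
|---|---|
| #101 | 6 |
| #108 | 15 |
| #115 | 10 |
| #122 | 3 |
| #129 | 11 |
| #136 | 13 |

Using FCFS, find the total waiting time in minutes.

137

FIFO (arrival order): #101 #108 #115 #122 #129 #136.
#101: waits 0, runs 0→6
#108: waits 6, runs 6→21
#115: waits 21, runs 21→31
#122: waits 31, runs 31→34
#129: waits 34, runs 34→45
#136: waits 45, runs 45→58
Sum = 0+6+21+31+34+45 = 137.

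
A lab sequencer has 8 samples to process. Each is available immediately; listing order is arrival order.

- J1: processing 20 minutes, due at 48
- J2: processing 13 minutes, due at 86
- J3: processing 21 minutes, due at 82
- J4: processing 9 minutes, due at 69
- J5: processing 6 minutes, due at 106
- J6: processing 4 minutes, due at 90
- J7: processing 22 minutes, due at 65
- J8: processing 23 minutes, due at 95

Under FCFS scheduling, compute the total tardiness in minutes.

FIFO (arrival order): J1 J2 J3 J4 J5 J6 J7 J8.
J1: 0→20, due 48, tardiness 0
J2: 20→33, due 86, tardiness 0
J3: 33→54, due 82, tardiness 0
J4: 54→63, due 69, tardiness 0
J5: 63→69, due 106, tardiness 0
J6: 69→73, due 90, tardiness 0
J7: 73→95, due 65, tardiness 30
J8: 95→118, due 95, tardiness 23
Sum = 0+0+0+0+0+0+30+23 = 53.

53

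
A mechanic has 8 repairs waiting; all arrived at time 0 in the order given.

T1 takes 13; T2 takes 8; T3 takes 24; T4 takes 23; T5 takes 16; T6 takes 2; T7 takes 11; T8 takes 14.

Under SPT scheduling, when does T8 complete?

48

SPT (increasing processing time): T6 T2 T7 T1 T8 T5 T4 T3.
T6: 0→2
T2: 2→10
T7: 10→21
T1: 21→34
T8: 34→48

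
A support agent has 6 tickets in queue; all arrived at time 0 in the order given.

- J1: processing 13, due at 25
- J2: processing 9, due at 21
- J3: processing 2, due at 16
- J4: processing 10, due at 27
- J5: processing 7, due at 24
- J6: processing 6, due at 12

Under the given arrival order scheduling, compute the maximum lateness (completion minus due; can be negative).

35

FIFO (arrival order): J1 J2 J3 J4 J5 J6.
J1: 0→13, due 25, lateness -12
J2: 13→22, due 21, lateness 1
J3: 22→24, due 16, lateness 8
J4: 24→34, due 27, lateness 7
J5: 34→41, due 24, lateness 17
J6: 41→47, due 12, lateness 35
Maximum = 35.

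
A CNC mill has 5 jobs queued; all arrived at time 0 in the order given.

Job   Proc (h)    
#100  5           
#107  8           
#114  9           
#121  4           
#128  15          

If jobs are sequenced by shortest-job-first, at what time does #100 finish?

SPT (increasing processing time): #121 #100 #107 #114 #128.
#121: 0→4
#100: 4→9

9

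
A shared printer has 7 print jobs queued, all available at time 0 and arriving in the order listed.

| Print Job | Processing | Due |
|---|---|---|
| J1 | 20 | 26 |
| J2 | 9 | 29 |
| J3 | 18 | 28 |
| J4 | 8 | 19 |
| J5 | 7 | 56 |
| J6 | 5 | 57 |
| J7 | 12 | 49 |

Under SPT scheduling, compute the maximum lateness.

SPT (increasing processing time): J6 J5 J4 J2 J7 J3 J1.
J6: 0→5, due 57, lateness -52
J5: 5→12, due 56, lateness -44
J4: 12→20, due 19, lateness 1
J2: 20→29, due 29, lateness 0
J7: 29→41, due 49, lateness -8
J3: 41→59, due 28, lateness 31
J1: 59→79, due 26, lateness 53
Maximum = 53.

53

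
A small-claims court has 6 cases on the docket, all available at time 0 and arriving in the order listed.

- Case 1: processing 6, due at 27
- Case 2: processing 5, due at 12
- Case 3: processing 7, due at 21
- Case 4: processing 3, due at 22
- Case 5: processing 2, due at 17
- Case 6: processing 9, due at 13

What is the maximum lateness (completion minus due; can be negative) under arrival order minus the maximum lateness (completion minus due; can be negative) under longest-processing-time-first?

4

FIFO (arrival order): Case 1 Case 2 Case 3 Case 4 Case 5 Case 6.
Case 1: 0→6, due 27, lateness -21
Case 2: 6→11, due 12, lateness -1
Case 3: 11→18, due 21, lateness -3
Case 4: 18→21, due 22, lateness -1
Case 5: 21→23, due 17, lateness 6
Case 6: 23→32, due 13, lateness 19
Maximum = 19.
LPT (decreasing processing time): Case 6 Case 3 Case 1 Case 2 Case 4 Case 5.
Case 6: 0→9, due 13, lateness -4
Case 3: 9→16, due 21, lateness -5
Case 1: 16→22, due 27, lateness -5
Case 2: 22→27, due 12, lateness 15
Case 4: 27→30, due 22, lateness 8
Case 5: 30→32, due 17, lateness 15
Maximum = 15.
Difference = 19 − 15 = 4.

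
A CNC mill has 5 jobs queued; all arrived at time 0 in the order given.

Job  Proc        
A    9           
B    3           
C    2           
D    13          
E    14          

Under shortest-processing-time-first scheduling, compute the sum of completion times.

89

SPT (increasing processing time): C B A D E.
C: 0→2
B: 2→5
A: 5→14
D: 14→27
E: 27→41
Sum = 2+5+14+27+41 = 89.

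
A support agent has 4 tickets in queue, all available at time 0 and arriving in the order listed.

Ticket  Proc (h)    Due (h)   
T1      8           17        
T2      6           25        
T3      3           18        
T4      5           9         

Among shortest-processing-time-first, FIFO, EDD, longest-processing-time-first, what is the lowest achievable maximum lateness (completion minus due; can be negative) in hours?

-2

SPT (increasing processing time): T3 T4 T2 T1.
T3: 0→3, due 18, lateness -15
T4: 3→8, due 9, lateness -1
T2: 8→14, due 25, lateness -11
T1: 14→22, due 17, lateness 5
Maximum = 5.
FIFO (arrival order): T1 T2 T3 T4.
T1: 0→8, due 17, lateness -9
T2: 8→14, due 25, lateness -11
T3: 14→17, due 18, lateness -1
T4: 17→22, due 9, lateness 13
Maximum = 13.
EDD (increasing due date): T4 T1 T3 T2.
T4: 0→5, due 9, lateness -4
T1: 5→13, due 17, lateness -4
T3: 13→16, due 18, lateness -2
T2: 16→22, due 25, lateness -3
Maximum = -2.
LPT (decreasing processing time): T1 T2 T4 T3.
T1: 0→8, due 17, lateness -9
T2: 8→14, due 25, lateness -11
T4: 14→19, due 9, lateness 10
T3: 19→22, due 18, lateness 4
Maximum = 10.
SPT 5, FIFO 13, EDD -2, LPT 10 → minimum -2.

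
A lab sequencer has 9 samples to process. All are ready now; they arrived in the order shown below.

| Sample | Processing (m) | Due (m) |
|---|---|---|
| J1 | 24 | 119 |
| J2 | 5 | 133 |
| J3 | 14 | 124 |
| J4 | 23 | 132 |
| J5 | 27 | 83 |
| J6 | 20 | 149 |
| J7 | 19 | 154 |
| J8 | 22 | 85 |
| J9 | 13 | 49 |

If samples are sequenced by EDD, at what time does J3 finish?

100

EDD (increasing due date): J9 J5 J8 J1 J3 J4 J2 J6 J7.
J9: 0→13
J5: 13→40
J8: 40→62
J1: 62→86
J3: 86→100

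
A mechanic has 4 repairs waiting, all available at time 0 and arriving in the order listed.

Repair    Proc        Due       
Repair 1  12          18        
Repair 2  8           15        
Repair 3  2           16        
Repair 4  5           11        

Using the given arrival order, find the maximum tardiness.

16

FIFO (arrival order): Repair 1 Repair 2 Repair 3 Repair 4.
Repair 1: 0→12, due 18, tardiness 0
Repair 2: 12→20, due 15, tardiness 5
Repair 3: 20→22, due 16, tardiness 6
Repair 4: 22→27, due 11, tardiness 16
Maximum = 16.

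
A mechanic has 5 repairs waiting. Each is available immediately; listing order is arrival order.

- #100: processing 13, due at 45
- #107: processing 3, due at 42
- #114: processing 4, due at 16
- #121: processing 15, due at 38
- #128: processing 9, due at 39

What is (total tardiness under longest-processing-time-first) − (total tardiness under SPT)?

LPT (decreasing processing time): #121 #100 #128 #114 #107.
#121: 0→15, due 38, tardiness 0
#100: 15→28, due 45, tardiness 0
#128: 28→37, due 39, tardiness 0
#114: 37→41, due 16, tardiness 25
#107: 41→44, due 42, tardiness 2
Sum = 0+0+0+25+2 = 27.
SPT (increasing processing time): #107 #114 #128 #100 #121.
#107: 0→3, due 42, tardiness 0
#114: 3→7, due 16, tardiness 0
#128: 7→16, due 39, tardiness 0
#100: 16→29, due 45, tardiness 0
#121: 29→44, due 38, tardiness 6
Sum = 0+0+0+0+6 = 6.
Difference = 27 − 6 = 21.

21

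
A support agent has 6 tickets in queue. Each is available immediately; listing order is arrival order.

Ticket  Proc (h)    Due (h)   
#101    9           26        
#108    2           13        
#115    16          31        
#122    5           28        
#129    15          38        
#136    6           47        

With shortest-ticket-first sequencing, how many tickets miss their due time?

SPT (increasing processing time): #108 #122 #136 #101 #129 #115.
#108: 0→2, due 13, tardiness 0
#122: 2→7, due 28, tardiness 0
#136: 7→13, due 47, tardiness 0
#101: 13→22, due 26, tardiness 0
#129: 22→37, due 38, tardiness 0
#115: 37→53, due 31, tardiness 22
Late tickets: 1.

1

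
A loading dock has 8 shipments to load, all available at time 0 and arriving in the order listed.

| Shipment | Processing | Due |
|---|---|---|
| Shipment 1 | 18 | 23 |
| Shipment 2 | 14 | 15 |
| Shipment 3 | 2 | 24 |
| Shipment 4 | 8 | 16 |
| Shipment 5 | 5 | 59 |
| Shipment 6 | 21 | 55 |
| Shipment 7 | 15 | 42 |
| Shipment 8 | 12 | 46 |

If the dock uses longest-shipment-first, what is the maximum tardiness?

LPT (decreasing processing time): Shipment 6 Shipment 1 Shipment 7 Shipment 2 Shipment 8 Shipment 4 Shipment 5 Shipment 3.
Shipment 6: 0→21, due 55, tardiness 0
Shipment 1: 21→39, due 23, tardiness 16
Shipment 7: 39→54, due 42, tardiness 12
Shipment 2: 54→68, due 15, tardiness 53
Shipment 8: 68→80, due 46, tardiness 34
Shipment 4: 80→88, due 16, tardiness 72
Shipment 5: 88→93, due 59, tardiness 34
Shipment 3: 93→95, due 24, tardiness 71
Maximum = 72.

72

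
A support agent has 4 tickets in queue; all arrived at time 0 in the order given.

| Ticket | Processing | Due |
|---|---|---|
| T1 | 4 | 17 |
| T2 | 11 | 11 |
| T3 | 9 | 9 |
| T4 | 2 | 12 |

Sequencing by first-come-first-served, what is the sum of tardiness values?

FIFO (arrival order): T1 T2 T3 T4.
T1: 0→4, due 17, tardiness 0
T2: 4→15, due 11, tardiness 4
T3: 15→24, due 9, tardiness 15
T4: 24→26, due 12, tardiness 14
Sum = 0+4+15+14 = 33.

33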